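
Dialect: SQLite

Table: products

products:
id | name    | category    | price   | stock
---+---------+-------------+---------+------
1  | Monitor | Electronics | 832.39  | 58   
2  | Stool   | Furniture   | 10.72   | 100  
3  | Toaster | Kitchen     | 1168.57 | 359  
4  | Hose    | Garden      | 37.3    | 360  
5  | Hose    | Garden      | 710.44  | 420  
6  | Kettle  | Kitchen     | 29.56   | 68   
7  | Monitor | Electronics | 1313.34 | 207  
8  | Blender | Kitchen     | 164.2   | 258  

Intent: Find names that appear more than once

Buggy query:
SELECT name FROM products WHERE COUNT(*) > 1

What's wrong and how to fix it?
Bug: COUNT(*) is an aggregate and cannot be used in WHERE

Fix: Group first, then use HAVING for the count condition

Corrected query:
SELECT name FROM products GROUP BY name HAVING COUNT(*) > 1

Result:
name   
-------
Hose   
Monitor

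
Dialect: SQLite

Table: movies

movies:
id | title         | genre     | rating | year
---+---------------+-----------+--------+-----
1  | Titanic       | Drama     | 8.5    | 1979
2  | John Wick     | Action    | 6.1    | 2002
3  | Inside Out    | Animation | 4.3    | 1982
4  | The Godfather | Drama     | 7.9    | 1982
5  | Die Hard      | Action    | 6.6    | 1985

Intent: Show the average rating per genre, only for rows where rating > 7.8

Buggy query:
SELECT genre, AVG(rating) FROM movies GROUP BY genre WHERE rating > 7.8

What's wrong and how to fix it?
Bug: WHERE cannot follow GROUP BY

Fix: Place WHERE between FROM and GROUP BY

Corrected query:
SELECT genre, AVG(rating) FROM movies WHERE rating > 7.8 GROUP BY genre

Result:
genre | AVG(rating)
------+------------
Drama | 8.2        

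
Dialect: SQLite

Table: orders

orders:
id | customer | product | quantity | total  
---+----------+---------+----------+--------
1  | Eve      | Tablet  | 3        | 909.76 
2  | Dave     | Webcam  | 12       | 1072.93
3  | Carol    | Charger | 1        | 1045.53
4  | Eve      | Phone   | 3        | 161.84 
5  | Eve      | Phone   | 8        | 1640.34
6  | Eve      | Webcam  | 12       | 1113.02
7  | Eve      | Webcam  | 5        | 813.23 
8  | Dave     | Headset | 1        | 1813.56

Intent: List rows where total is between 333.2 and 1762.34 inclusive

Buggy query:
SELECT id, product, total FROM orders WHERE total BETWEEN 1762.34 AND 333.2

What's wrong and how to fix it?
Bug: BETWEEN expects the lower bound first; with 1762.34 AND 333.2 the range is empty

Fix: Swap the bounds so the smaller value comes first

Corrected query:
SELECT id, product, total FROM orders WHERE total BETWEEN 333.2 AND 1762.34

Result:
id | product | total  
---+---------+--------
1  | Tablet  | 909.76 
2  | Webcam  | 1072.93
3  | Charger | 1045.53
5  | Phone   | 1640.34
6  | Webcam  | 1113.02
7  | Webcam  | 813.23 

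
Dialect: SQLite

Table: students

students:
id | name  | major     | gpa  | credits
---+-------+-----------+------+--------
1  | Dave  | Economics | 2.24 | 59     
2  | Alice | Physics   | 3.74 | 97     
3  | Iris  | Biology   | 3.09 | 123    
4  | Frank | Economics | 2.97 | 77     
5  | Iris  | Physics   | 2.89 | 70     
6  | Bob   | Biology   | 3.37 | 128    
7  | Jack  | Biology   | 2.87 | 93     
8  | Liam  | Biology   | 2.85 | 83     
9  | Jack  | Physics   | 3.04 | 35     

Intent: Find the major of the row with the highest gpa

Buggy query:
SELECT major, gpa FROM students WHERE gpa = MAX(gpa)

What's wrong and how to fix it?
Bug: MAX(gpa) is an aggregate and cannot be used directly in WHERE

Fix: Wrap MAX in a scalar subquery so WHERE compares against a single value

Corrected query:
SELECT major, gpa FROM students WHERE gpa = (SELECT MAX(gpa) FROM students)

Result:
major   | gpa 
--------+-----
Physics | 3.74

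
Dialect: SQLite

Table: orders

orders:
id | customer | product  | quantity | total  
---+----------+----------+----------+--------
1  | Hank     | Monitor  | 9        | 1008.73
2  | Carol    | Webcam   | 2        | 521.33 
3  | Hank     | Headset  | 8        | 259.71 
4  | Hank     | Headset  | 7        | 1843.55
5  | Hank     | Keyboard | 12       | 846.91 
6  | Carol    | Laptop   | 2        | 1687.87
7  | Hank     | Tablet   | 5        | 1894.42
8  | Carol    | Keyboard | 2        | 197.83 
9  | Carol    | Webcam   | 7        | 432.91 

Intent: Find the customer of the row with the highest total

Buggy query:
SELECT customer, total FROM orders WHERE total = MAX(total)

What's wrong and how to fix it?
Bug: WHERE is evaluated per row; an aggregate over the whole table isn't defined there

Fix: Wrap MAX in a scalar subquery so WHERE compares against a single value

Corrected query:
SELECT customer, total FROM orders WHERE total = (SELECT MAX(total) FROM orders)

Result:
customer | total  
---------+--------
Hank     | 1894.42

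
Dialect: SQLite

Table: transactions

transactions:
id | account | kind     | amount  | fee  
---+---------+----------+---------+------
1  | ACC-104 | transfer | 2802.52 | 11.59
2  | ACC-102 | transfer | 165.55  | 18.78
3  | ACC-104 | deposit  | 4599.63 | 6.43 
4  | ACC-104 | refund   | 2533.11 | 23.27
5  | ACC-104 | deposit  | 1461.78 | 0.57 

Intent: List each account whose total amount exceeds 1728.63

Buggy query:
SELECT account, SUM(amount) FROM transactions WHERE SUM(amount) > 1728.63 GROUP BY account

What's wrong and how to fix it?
Bug: SUM(amount) is an aggregate, but WHERE filters rows before aggregation

Fix: Use HAVING (which filters groups after aggregation) instead of WHERE

Corrected query:
SELECT account, SUM(amount) FROM transactions GROUP BY account HAVING SUM(amount) > 1728.63

Result:
account | SUM(amount)
--------+------------
ACC-104 | 11397.04   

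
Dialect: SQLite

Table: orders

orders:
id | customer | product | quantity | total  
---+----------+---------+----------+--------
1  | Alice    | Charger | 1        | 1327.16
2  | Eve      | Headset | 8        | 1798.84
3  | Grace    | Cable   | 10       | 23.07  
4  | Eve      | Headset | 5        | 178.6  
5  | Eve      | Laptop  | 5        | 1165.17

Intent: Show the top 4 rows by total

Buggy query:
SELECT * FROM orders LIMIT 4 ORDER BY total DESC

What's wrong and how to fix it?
Bug: ORDER BY cannot follow LIMIT; LIMIT is the final clause

Fix: Swap the clauses: ORDER BY first, then LIMIT

Corrected query:
SELECT * FROM orders ORDER BY total DESC LIMIT 4

Result:
id | customer | product | quantity | total  
---+----------+---------+----------+--------
2  | Eve      | Headset | 8        | 1798.84
1  | Alice    | Charger | 1        | 1327.16
5  | Eve      | Laptop  | 5        | 1165.17
4  | Eve      | Headset | 5        | 178.6  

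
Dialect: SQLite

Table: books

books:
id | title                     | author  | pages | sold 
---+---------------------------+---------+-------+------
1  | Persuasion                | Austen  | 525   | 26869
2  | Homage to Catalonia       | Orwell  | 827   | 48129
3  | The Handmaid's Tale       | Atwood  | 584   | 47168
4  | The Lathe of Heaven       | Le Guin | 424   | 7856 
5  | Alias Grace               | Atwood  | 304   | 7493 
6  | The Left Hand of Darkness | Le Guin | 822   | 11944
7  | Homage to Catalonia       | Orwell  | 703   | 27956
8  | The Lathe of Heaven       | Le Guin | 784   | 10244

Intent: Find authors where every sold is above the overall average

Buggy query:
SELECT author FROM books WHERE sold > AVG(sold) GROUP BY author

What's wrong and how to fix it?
Bug: WHERE evaluates per row before aggregation, so AVG() is unavailable

Fix: Compute the overall average in a scalar subquery and compare each group's MIN against it in HAVING

Corrected query:
SELECT author FROM books GROUP BY author HAVING MIN(sold) > (SELECT AVG(sold) FROM books)

Result:
author
------
Austen
Orwell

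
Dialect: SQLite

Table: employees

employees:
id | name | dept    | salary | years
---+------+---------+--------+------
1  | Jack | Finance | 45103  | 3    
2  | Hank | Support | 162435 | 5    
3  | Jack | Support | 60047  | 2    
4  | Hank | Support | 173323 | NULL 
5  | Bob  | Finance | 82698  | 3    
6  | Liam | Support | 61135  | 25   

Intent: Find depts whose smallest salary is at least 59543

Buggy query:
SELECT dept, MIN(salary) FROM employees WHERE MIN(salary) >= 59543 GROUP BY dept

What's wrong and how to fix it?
Bug: Aggregates like MIN are computed per group after WHERE runs

Fix: Replace WHERE with HAVING after the GROUP BY

Corrected query:
SELECT dept, MIN(salary) FROM employees GROUP BY dept HAVING MIN(salary) >= 59543

Result:
dept    | MIN(salary)
--------+------------
Support | 60047      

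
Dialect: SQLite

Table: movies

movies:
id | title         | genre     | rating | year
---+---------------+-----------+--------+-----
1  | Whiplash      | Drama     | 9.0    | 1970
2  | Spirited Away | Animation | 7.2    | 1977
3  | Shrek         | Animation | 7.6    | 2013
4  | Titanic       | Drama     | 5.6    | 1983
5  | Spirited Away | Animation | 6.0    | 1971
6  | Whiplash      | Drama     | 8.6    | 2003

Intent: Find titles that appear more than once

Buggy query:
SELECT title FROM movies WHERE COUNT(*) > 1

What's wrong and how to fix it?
Bug: COUNT(*) is an aggregate and cannot be used in WHERE

Fix: GROUP BY title, then filter groups with HAVING COUNT(*) > 1

Corrected query:
SELECT title FROM movies GROUP BY title HAVING COUNT(*) > 1

Result:
title        
-------------
Spirited Away
Whiplash     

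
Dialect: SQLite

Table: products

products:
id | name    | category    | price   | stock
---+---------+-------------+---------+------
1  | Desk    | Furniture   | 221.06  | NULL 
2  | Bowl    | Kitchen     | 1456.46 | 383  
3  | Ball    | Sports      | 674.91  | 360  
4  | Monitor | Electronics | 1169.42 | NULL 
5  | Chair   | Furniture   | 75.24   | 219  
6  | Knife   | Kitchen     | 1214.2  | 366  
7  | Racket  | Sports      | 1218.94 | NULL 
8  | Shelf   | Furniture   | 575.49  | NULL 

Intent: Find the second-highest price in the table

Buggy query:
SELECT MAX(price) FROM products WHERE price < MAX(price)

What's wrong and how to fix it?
Bug: MAX(price) on the right of the comparison is an aggregate-in-WHERE error

Fix: Compute the overall MAX in a subquery, then take MAX of rows below it

Corrected query:
SELECT MAX(price) FROM products WHERE price < (SELECT MAX(price) FROM products)

Result:
MAX(price)
----------
1218.94   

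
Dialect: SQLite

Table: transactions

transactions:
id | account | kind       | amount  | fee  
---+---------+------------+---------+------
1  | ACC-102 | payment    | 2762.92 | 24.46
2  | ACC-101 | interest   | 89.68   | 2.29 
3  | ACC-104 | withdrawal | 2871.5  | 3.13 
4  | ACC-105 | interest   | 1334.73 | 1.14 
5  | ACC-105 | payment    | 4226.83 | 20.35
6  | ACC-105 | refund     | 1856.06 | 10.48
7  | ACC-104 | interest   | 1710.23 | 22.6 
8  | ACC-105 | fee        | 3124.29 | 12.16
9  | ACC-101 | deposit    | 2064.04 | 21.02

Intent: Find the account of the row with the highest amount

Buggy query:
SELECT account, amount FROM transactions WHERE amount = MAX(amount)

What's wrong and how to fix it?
Bug: MAX(amount) is an aggregate and cannot be used directly in WHERE

Fix: Use a subquery: WHERE amount = (SELECT MAX(amount) FROM transactions)

Corrected query:
SELECT account, amount FROM transactions WHERE amount = (SELECT MAX(amount) FROM transactions)

Result:
account | amount 
--------+--------
ACC-105 | 4226.83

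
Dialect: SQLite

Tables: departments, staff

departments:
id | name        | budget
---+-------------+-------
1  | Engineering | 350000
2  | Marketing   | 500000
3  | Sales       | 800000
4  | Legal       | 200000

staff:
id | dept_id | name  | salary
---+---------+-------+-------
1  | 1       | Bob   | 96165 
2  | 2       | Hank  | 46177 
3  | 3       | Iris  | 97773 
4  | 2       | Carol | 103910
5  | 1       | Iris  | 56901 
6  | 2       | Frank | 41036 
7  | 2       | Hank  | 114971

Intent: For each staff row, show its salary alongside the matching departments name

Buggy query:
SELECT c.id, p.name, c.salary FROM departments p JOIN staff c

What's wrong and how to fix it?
Bug: JOIN with no ON clause produces a cartesian product; every staff row pairs with every departments row

Fix: Specify the join condition linking the foreign key to the parent id

Corrected query:
SELECT c.id, p.name, c.salary FROM departments p JOIN staff c ON c.dept_id = p.id

Result:
id | name        | salary
---+-------------+-------
1  | Engineering | 96165 
2  | Marketing   | 46177 
3  | Sales       | 97773 
4  | Marketing   | 103910
5  | Engineering | 56901 
6  | Marketing   | 41036 
7  | Marketing   | 114971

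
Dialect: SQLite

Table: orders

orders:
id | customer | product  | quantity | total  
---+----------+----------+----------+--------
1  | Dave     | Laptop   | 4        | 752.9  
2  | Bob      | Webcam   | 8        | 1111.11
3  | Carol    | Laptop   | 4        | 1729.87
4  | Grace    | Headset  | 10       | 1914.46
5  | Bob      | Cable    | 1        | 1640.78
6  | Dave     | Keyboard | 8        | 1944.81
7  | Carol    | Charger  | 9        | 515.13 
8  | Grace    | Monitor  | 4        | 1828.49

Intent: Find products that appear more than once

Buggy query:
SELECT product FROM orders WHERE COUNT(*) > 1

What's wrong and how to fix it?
Bug: COUNT(*) is an aggregate and cannot be used in WHERE

Fix: GROUP BY product, then filter groups with HAVING COUNT(*) > 1

Corrected query:
SELECT product FROM orders GROUP BY product HAVING COUNT(*) > 1

Result:
product
-------
Laptop 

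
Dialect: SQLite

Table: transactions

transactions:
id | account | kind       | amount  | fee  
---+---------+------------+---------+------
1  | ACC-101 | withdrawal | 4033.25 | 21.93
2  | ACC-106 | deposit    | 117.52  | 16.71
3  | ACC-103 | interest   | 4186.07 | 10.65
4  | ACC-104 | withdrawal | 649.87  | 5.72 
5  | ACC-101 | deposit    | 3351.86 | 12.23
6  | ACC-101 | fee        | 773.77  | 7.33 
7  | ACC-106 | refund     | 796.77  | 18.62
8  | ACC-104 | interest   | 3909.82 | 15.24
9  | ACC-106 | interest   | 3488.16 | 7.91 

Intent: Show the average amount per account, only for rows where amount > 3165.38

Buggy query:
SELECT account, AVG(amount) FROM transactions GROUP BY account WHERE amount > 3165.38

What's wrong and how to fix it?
Bug: Row-level WHERE must come before GROUP BY in the clause order

Fix: Place WHERE between FROM and GROUP BY

Corrected query:
SELECT account, AVG(amount) FROM transactions WHERE amount > 3165.38 GROUP BY account

Result:
account | AVG(amount)
--------+------------
ACC-101 | 3692.555   
ACC-103 | 4186.07    
ACC-104 | 3909.82    
ACC-106 | 3488.16    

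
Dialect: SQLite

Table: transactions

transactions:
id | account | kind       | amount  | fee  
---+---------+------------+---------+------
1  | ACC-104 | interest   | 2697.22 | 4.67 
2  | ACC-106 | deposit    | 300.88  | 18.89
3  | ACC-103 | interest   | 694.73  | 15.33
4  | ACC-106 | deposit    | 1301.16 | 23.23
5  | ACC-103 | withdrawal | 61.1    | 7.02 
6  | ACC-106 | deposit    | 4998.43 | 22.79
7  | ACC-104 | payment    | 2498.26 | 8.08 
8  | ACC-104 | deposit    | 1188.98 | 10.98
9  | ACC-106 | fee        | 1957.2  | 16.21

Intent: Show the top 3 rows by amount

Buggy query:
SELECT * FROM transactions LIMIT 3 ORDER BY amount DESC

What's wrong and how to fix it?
Bug: ORDER BY cannot follow LIMIT; LIMIT is the final clause

Fix: Swap the clauses: ORDER BY first, then LIMIT

Corrected query:
SELECT * FROM transactions ORDER BY amount DESC LIMIT 3

Result:
id | account | kind     | amount  | fee  
---+---------+----------+---------+------
6  | ACC-106 | deposit  | 4998.43 | 22.79
1  | ACC-104 | interest | 2697.22 | 4.67 
7  | ACC-104 | payment  | 2498.26 | 8.08 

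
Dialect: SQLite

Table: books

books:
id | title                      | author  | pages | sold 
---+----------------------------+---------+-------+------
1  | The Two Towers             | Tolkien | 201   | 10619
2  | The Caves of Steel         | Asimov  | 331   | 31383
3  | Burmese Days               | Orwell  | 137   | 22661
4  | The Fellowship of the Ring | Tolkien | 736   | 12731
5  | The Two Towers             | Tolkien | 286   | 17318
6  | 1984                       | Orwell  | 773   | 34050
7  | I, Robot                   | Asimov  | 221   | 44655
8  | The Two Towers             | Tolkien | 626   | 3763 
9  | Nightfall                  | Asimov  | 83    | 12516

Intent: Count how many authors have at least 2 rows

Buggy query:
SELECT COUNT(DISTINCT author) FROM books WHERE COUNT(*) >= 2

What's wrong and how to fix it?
Bug: WHERE filters individual rows, not groups, so a group-level COUNT is invalid there

Fix: Use a subquery that GROUPs and filters with HAVING, then count its rows

Corrected query:
SELECT COUNT(*) FROM (SELECT author FROM books GROUP BY author HAVING COUNT(*) >= 2)

Result:
COUNT(*)
--------
3       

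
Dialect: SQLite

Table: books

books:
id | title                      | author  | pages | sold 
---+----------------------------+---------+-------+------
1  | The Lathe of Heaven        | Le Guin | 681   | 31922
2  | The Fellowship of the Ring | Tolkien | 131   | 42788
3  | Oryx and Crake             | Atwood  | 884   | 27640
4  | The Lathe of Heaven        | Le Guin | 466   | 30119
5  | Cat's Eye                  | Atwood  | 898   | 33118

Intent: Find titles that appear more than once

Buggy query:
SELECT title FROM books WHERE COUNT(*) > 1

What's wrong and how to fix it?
Bug: WHERE can't reference COUNT(*); aggregates are computed after WHERE

Fix: Group first, then use HAVING for the count condition

Corrected query:
SELECT title FROM books GROUP BY title HAVING COUNT(*) > 1

Result:
title              
-------------------
The Lathe of Heaven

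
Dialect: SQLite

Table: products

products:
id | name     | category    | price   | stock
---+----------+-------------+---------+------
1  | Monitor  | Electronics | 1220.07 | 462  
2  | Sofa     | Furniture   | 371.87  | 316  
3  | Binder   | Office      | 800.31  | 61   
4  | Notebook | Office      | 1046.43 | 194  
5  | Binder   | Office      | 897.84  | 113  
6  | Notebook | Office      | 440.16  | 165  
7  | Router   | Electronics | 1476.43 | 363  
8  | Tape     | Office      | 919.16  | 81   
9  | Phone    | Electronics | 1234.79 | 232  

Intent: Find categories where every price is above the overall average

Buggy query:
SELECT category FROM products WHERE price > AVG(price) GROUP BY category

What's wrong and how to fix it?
Bug: WHERE evaluates per row before aggregation, so AVG() is unavailable

Fix: Use a subquery for AVG and a HAVING MIN(...) filter so the condition holds for every row in the group

Corrected query:
SELECT category FROM products GROUP BY category HAVING MIN(price) > (SELECT AVG(price) FROM products)

Result:
category   
-----------
Electronics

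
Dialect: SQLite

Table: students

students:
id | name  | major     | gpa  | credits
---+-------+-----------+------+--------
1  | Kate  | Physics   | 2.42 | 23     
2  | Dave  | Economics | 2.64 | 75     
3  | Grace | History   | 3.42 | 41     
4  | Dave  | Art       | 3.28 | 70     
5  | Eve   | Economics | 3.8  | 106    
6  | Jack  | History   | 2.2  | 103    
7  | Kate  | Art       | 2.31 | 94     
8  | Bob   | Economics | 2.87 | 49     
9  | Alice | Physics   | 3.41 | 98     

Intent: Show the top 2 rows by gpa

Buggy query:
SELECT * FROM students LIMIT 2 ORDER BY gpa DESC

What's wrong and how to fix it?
Bug: LIMIT must come after ORDER BY

Fix: Sort with ORDER BY, then apply LIMIT

Corrected query:
SELECT * FROM students ORDER BY gpa DESC LIMIT 2

Result:
id | name  | major     | gpa  | credits
---+-------+-----------+------+--------
5  | Eve   | Economics | 3.8  | 106    
3  | Grace | History   | 3.42 | 41     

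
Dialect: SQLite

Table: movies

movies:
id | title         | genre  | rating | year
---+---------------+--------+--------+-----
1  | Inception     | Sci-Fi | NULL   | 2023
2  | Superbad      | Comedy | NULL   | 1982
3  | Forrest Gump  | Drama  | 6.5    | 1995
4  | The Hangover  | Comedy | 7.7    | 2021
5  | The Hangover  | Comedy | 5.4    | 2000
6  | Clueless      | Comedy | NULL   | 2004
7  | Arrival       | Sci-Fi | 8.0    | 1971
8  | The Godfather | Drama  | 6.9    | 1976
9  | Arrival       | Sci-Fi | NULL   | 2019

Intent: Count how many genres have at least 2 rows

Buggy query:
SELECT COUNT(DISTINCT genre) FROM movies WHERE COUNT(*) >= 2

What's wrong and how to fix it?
Bug: WHERE filters individual rows, not groups, so a group-level COUNT is invalid there

Fix: Group first with HAVING COUNT(*) >= 2, then COUNT the resulting groups

Corrected query:
SELECT COUNT(*) FROM (SELECT genre FROM movies GROUP BY genre HAVING COUNT(*) >= 2)

Result:
COUNT(*)
--------
3       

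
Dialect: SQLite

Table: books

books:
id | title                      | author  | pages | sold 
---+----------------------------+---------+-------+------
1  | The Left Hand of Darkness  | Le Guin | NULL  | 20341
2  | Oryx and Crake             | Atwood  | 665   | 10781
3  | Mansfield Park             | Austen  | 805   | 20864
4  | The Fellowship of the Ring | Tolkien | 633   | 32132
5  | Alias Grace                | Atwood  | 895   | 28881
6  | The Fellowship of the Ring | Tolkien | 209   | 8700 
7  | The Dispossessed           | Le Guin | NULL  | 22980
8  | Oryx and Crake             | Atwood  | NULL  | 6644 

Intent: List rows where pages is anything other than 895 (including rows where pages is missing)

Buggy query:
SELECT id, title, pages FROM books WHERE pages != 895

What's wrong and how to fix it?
Bug: 'pages != 895' is unknown when pages is NULL, so NULL rows are silently excluded

Fix: Handle NULL separately with IS NULL alongside the inequality

Corrected query:
SELECT id, title, pages FROM books WHERE pages != 895 OR pages IS NULL

Result:
id | title                      | pages
---+----------------------------+------
1  | The Left Hand of Darkness  | NULL 
2  | Oryx and Crake             | 665  
3  | Mansfield Park             | 805  
4  | The Fellowship of the Ring | 633  
6  | The Fellowship of the Ring | 209  
7  | The Dispossessed           | NULL 
8  | Oryx and Crake             | NULL 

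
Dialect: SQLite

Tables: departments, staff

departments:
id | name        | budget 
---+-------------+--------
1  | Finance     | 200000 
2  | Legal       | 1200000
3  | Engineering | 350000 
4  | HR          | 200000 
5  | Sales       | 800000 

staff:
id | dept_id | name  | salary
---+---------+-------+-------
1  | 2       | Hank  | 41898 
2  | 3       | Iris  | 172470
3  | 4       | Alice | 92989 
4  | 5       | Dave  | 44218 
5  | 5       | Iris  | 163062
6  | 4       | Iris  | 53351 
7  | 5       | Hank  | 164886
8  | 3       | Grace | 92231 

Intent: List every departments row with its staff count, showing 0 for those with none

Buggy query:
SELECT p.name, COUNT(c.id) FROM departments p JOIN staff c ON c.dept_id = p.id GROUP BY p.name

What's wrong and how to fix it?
Bug: An inner join excludes parents with zero children

Fix: Switch to LEFT JOIN to retain unmatched parent rows

Corrected query:
SELECT p.name, COUNT(c.id) FROM departments p LEFT JOIN staff c ON c.dept_id = p.id GROUP BY p.name

Result:
name        | COUNT(c.id)
------------+------------
Engineering | 2          
Finance     | 0          
HR          | 2          
Legal       | 1          
Sales       | 3          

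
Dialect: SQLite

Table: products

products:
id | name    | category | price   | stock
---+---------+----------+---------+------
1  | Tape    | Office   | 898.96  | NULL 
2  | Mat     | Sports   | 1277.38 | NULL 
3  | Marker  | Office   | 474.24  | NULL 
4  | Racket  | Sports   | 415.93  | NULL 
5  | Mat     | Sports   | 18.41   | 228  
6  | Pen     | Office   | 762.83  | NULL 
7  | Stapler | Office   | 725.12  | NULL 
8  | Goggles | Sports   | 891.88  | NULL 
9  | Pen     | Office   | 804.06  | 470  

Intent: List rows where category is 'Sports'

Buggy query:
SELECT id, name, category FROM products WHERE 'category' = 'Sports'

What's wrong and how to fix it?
Bug: 'category' in single quotes is a string literal, not the column; the comparison is literal-vs-literal and never true

Fix: Reference the column as category without single quotes

Corrected query:
SELECT id, name, category FROM products WHERE category = 'Sports'

Result:
id | name    | category
---+---------+---------
2  | Mat     | Sports  
4  | Racket  | Sports  
5  | Mat     | Sports  
8  | Goggles | Sports  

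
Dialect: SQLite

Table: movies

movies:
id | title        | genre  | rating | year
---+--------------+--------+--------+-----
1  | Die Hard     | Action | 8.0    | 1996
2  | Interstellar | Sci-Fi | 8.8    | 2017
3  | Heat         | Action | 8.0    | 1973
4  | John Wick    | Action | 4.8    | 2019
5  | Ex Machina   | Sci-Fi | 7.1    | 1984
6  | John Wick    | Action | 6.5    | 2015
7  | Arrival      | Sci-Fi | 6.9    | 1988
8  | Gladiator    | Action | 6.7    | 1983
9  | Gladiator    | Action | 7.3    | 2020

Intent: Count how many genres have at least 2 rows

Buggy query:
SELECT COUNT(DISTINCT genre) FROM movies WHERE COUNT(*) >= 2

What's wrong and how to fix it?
Bug: WHERE filters individual rows, not groups, so a group-level COUNT is invalid there

Fix: Use a subquery that GROUPs and filters with HAVING, then count its rows

Corrected query:
SELECT COUNT(*) FROM (SELECT genre FROM movies GROUP BY genre HAVING COUNT(*) >= 2)

Result:
COUNT(*)
--------
2       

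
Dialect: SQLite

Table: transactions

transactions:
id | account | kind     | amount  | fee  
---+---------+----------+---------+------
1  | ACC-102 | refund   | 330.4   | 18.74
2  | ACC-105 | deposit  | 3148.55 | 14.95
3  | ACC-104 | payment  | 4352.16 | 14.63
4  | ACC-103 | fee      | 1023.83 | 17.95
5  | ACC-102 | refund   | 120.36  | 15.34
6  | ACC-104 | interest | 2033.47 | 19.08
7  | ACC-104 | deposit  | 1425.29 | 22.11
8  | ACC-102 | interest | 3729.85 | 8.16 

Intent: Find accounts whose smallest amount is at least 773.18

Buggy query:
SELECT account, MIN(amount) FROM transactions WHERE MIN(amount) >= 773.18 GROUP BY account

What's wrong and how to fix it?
Bug: Aggregates like MIN are computed per group after WHERE runs

Fix: Use HAVING for the per-group MIN condition

Corrected query:
SELECT account, MIN(amount) FROM transactions GROUP BY account HAVING MIN(amount) >= 773.18

Result:
account | MIN(amount)
--------+------------
ACC-103 | 1023.83    
ACC-104 | 1425.29    
ACC-105 | 3148.55    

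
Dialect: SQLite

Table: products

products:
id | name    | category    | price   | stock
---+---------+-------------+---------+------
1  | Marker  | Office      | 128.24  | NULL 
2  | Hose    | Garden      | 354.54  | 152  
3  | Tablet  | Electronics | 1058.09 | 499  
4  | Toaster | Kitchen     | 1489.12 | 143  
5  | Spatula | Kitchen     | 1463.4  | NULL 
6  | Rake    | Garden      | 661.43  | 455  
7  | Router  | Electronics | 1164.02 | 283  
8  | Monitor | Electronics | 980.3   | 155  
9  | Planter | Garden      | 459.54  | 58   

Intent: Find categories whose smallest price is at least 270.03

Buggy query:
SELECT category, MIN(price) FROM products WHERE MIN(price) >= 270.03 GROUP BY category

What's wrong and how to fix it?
Bug: Aggregates like MIN are computed per group after WHERE runs

Fix: Use HAVING for the per-group MIN condition

Corrected query:
SELECT category, MIN(price) FROM products GROUP BY category HAVING MIN(price) >= 270.03

Result:
category    | MIN(price)
------------+-----------
Electronics | 980.3     
Garden      | 354.54    
Kitchen     | 1463.4    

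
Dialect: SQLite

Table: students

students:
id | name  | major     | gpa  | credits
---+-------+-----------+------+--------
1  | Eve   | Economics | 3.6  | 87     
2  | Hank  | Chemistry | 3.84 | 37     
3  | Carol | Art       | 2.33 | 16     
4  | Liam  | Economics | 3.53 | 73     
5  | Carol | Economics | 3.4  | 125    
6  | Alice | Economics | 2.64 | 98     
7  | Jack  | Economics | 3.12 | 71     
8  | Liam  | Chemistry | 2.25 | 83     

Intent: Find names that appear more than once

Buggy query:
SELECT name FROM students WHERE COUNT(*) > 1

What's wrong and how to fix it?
Bug: WHERE can't reference COUNT(*); aggregates are computed after WHERE

Fix: GROUP BY name, then filter groups with HAVING COUNT(*) > 1

Corrected query:
SELECT name FROM students GROUP BY name HAVING COUNT(*) > 1

Result:
name 
-----
Carol
Liam 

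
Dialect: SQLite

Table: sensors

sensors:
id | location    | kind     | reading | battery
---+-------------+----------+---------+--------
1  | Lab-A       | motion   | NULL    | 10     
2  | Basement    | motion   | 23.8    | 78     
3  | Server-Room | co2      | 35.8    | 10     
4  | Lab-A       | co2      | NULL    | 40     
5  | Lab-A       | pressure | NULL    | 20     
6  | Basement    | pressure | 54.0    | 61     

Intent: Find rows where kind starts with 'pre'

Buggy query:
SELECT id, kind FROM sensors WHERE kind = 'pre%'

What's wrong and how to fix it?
Bug: Wildcards only work with LIKE; '=' treats '%' as a literal character

Fix: Replace '=' with LIKE so 'pre%' is treated as a pattern

Corrected query:
SELECT id, kind FROM sensors WHERE kind LIKE 'pre%'

Result:
id | kind    
---+---------
5  | pressure
6  | pressure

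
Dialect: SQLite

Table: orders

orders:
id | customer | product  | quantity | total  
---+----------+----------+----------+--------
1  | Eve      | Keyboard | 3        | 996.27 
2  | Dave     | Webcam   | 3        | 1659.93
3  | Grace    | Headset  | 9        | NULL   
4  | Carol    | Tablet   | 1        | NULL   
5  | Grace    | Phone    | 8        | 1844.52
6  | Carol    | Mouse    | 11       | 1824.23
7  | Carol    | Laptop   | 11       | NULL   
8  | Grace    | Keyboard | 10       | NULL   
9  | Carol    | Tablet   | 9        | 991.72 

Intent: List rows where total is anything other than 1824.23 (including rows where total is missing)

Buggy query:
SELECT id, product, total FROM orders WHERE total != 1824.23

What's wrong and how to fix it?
Bug: Inequality against NULL is unknown, not true; rows with NULL are dropped

Fix: Add an explicit OR total IS NULL to include the missing-value rows

Corrected query:
SELECT id, product, total FROM orders WHERE total != 1824.23 OR total IS NULL

Result:
id | product  | total  
---+----------+--------
1  | Keyboard | 996.27 
2  | Webcam   | 1659.93
3  | Headset  | NULL   
4  | Tablet   | NULL   
5  | Phone    | 1844.52
7  | Laptop   | NULL   
8  | Keyboard | NULL   
9  | Tablet   | 991.72 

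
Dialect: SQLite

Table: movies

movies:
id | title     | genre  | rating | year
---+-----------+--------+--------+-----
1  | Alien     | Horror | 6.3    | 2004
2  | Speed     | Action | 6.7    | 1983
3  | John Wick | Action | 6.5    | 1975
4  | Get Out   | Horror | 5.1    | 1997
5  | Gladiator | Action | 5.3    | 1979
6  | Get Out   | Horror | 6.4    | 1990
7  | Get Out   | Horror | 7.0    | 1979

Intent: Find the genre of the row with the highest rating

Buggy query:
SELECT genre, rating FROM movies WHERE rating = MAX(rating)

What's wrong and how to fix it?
Bug: MAX(rating) is an aggregate and cannot be used directly in WHERE

Fix: Use a subquery: WHERE rating = (SELECT MAX(rating) FROM movies)

Corrected query:
SELECT genre, rating FROM movies WHERE rating = (SELECT MAX(rating) FROM movies)

Result:
genre  | rating
-------+-------
Horror | 7     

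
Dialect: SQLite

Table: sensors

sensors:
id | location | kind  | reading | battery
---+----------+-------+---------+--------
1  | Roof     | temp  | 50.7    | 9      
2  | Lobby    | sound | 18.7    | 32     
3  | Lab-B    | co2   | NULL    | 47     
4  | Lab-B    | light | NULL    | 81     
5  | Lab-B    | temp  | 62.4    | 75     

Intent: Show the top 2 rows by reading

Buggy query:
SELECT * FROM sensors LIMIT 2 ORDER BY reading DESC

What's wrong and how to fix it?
Bug: LIMIT must come after ORDER BY

Fix: Swap the clauses: ORDER BY first, then LIMIT

Corrected query:
SELECT * FROM sensors ORDER BY reading DESC LIMIT 2

Result:
id | location | kind | reading | battery
---+----------+------+---------+--------
5  | Lab-B    | temp | 62.4    | 75     
1  | Roof     | temp | 50.7    | 9      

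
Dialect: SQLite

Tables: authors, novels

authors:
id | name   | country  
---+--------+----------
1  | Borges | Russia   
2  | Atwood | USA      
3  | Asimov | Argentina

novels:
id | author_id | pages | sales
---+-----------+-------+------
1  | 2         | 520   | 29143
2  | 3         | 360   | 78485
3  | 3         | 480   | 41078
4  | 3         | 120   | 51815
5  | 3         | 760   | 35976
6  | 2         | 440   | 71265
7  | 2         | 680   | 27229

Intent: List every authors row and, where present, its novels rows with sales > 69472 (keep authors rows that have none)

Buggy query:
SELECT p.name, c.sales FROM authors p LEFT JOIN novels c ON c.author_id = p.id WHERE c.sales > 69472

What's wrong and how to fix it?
Bug: Filtering c.sales in WHERE discards the NULL rows produced by LEFT JOIN, turning it into an inner join

Fix: Move the right-table condition into the ON clause so unmatched parents are kept

Corrected query:
SELECT p.name, c.sales FROM authors p LEFT JOIN novels c ON c.author_id = p.id AND c.sales > 69472

Result:
name   | sales
-------+------
Borges | NULL 
Atwood | 71265
Asimov | 78485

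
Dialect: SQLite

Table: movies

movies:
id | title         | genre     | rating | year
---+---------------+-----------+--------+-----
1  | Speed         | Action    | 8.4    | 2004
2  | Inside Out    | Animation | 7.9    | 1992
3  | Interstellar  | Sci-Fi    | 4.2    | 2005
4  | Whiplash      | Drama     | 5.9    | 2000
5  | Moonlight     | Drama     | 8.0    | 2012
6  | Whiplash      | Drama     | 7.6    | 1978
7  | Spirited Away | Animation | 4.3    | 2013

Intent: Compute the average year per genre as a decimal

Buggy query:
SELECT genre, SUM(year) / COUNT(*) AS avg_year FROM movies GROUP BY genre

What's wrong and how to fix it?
Bug: SUM(year) and COUNT(*) are both integers; the division truncates the fractional part

Fix: Multiply by 1.0 (or CAST to REAL) to force floating-point division

Corrected query:
SELECT genre, SUM(year) * 1.0 / COUNT(*) AS avg_year FROM movies GROUP BY genre

Result:
genre     | avg_year   
----------+------------
Action    | 2004       
Animation | 2002.5     
Drama     | 1996.666667
Sci-Fi    | 2005       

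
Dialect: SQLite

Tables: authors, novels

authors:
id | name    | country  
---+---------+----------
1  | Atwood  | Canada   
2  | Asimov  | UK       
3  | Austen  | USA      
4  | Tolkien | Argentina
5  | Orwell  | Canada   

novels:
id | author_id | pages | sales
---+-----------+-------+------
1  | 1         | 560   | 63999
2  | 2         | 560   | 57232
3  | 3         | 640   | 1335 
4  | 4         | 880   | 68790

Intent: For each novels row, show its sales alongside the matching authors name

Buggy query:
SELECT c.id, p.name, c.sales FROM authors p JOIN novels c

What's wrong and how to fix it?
Bug: JOIN with no ON clause produces a cartesian product; every novels row pairs with every authors row

Fix: Specify the join condition linking the foreign key to the parent id

Corrected query:
SELECT c.id, p.name, c.sales FROM authors p JOIN novels c ON c.author_id = p.id

Result:
id | name    | sales
---+---------+------
1  | Atwood  | 63999
2  | Asimov  | 57232
3  | Austen  | 1335 
4  | Tolkien | 68790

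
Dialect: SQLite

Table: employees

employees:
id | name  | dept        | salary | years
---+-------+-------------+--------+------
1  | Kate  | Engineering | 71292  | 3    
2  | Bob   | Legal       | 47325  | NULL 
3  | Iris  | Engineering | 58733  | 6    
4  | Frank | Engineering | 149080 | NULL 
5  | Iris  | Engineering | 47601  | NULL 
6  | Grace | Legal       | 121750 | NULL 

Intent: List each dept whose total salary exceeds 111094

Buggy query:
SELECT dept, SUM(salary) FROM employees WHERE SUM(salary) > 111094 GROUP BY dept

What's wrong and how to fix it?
Bug: SUM(salary) is an aggregate, but WHERE filters rows before aggregation

Fix: Move the aggregate condition to a HAVING clause

Corrected query:
SELECT dept, SUM(salary) FROM employees GROUP BY dept HAVING SUM(salary) > 111094

Result:
dept        | SUM(salary)
------------+------------
Engineering | 326706     
Legal       | 169075     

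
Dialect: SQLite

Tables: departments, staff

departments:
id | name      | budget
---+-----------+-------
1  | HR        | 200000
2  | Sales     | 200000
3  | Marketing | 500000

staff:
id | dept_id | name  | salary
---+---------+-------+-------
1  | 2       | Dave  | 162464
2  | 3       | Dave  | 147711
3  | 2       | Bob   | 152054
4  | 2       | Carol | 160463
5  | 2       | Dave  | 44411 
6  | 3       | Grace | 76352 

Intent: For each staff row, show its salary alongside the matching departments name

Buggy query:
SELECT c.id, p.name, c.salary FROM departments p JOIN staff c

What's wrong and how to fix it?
Bug: Missing join condition: each staff row is matched to all departments rows instead of just its own

Fix: Specify the join condition linking the foreign key to the parent id

Corrected query:
SELECT c.id, p.name, c.salary FROM departments p JOIN staff c ON c.dept_id = p.id

Result:
id | name      | salary
---+-----------+-------
1  | Sales     | 162464
2  | Marketing | 147711
3  | Sales     | 152054
4  | Sales     | 160463
5  | Sales     | 44411 
6  | Marketing | 76352 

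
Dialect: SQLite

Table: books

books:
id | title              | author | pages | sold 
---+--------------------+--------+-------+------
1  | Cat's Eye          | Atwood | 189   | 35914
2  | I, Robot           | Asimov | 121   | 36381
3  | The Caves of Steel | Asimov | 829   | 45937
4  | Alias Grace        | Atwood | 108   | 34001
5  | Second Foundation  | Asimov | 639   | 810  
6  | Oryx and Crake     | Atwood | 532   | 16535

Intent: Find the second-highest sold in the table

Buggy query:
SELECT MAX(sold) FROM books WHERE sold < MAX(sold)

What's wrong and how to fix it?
Bug: MAX(sold) on the right of the comparison is an aggregate-in-WHERE error

Fix: Compute the overall MAX in a subquery, then take MAX of rows below it

Corrected query:
SELECT MAX(sold) FROM books WHERE sold < (SELECT MAX(sold) FROM books)

Result:
MAX(sold)
---------
36381    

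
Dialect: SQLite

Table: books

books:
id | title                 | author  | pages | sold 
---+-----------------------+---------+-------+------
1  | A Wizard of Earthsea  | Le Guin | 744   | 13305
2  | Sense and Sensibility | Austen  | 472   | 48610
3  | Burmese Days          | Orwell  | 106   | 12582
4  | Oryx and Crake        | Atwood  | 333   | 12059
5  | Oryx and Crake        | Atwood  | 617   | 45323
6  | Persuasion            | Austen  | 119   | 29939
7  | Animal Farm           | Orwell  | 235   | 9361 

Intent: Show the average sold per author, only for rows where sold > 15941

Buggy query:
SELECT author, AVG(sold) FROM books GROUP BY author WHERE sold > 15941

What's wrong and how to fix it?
Bug: Row-level WHERE must come before GROUP BY in the clause order

Fix: Place WHERE between FROM and GROUP BY

Corrected query:
SELECT author, AVG(sold) FROM books WHERE sold > 15941 GROUP BY author

Result:
author | AVG(sold)
-------+----------
Atwood | 45323    
Austen | 39274.5  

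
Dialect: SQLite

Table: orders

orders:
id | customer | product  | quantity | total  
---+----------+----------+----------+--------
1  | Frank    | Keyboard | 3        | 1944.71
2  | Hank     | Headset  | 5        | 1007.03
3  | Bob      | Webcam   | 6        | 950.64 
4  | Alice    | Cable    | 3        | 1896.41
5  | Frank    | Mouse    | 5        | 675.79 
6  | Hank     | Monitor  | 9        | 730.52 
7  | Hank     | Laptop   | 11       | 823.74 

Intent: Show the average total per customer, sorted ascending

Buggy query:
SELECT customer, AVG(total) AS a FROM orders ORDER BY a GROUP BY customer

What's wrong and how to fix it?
Bug: ORDER BY appears before GROUP BY; SQL clause order requires GROUP BY first

Fix: Reorder: SELECT … FROM … GROUP BY … ORDER BY …

Corrected query:
SELECT customer, AVG(total) AS a FROM orders GROUP BY customer ORDER BY a

Result:
customer | a         
---------+-----------
Hank     | 853.763333
Bob      | 950.64    
Frank    | 1310.25   
Alice    | 1896.41   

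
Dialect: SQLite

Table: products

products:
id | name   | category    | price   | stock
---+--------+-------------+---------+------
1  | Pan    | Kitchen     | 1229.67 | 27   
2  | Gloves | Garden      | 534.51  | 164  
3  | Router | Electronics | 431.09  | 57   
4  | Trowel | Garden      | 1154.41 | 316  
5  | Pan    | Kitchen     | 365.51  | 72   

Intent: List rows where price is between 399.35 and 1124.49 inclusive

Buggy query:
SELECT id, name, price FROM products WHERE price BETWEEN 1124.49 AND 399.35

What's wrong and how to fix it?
Bug: BETWEEN expects the lower bound first; with 1124.49 AND 399.35 the range is empty

Fix: Swap the bounds so the smaller value comes first

Corrected query:
SELECT id, name, price FROM products WHERE price BETWEEN 399.35 AND 1124.49

Result:
id | name   | price 
---+--------+-------
2  | Gloves | 534.51
3  | Router | 431.09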